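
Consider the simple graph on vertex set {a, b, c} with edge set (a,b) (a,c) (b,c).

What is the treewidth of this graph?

2

A width-2 tree decomposition is:
Bags: B1 = {a, b, c}
Tree: (single bag)
With just one bag of size 3, the width is 3 − 1 = 2, so tw(G) ≤ 2. On the other hand G contains the 3-clique {a, b, c}. A clique must lie in a single bag of any decomposition, so no decomposition can have width below 2. The upper and lower bounds meet at 2, so that is the treewidth.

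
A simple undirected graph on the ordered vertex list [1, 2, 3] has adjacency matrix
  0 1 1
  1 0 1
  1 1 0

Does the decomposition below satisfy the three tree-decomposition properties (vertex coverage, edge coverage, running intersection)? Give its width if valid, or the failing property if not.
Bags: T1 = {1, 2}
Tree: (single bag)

No — vertex 3 appears in no bag.

A tree decomposition must satisfy three properties: every vertex lies in some bag; for every edge, both endpoints lie together in some bag; and for every vertex, the bags containing it form a connected subtree. Here vertex 3 appears in no bag, so the decomposition is invalid.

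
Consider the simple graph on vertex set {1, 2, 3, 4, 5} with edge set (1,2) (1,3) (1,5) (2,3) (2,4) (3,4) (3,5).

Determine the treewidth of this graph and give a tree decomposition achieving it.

Treewidth 2.
Bags: B1 = {1, 2, 3}  B2 = {2, 3, 4}  B3 = {1, 3, 5}
Tree: B1–B2, B1–B3

The largest bag has 3 vertices, giving width 2; this decomposition certifies tw(G) ≤ 2. For the lower bound, the 3 vertices {1, 2, 3} are pairwise adjacent, and any tree decomposition puts a clique entirely inside one bag — forcing width ≥ 2. Hence tw(G) = 2 exactly.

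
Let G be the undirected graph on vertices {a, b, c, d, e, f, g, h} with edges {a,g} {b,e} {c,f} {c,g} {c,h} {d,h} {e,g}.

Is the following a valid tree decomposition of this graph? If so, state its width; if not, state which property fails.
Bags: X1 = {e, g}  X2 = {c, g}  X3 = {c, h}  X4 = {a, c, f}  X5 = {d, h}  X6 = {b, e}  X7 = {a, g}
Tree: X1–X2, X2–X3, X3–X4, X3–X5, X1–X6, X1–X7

No — bags containing vertex a are not connected in the tree.

A tree decomposition must satisfy three properties: every vertex lies in some bag; for every edge, both endpoints lie together in some bag; and for every vertex, the bags containing it form a connected subtree. Here bags containing vertex a are not connected in the tree, so the decomposition is invalid.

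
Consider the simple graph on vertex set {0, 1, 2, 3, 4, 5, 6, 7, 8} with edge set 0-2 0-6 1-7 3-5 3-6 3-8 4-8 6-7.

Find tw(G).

A width-1 tree decomposition is:
Bags: B1 = {3, 5}  B2 = {3, 8}  B3 = {3, 6}  B4 = {0, 6}  B5 = {4, 8}  B6 = {0, 2}  B7 = {6, 7}  B8 = {1, 7}
Tree: B1–B2, B1–B3, B3–B4, B2–B5, B4–B6, B3–B7, B7–B8
Each bag holds 2 vertices, so the decomposition has width 1, which upper-bounds the treewidth. Since G has at least one edge (e.g. 3–5), it is not an edgeless graph, so tw(G) ≥ 1. The upper and lower bounds meet at 1, so that is the treewidth.

1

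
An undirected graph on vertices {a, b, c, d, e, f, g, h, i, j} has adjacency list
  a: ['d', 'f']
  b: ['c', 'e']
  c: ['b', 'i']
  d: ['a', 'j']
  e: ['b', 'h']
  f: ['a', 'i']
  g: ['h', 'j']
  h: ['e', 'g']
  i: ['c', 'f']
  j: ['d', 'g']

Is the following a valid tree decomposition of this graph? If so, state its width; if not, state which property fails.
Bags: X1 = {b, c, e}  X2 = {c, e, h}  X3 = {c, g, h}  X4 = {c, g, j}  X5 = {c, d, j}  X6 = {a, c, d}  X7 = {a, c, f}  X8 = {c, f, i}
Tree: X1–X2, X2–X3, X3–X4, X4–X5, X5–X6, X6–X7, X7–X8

Every vertex of G appears in some bag (union = {a, b, c, d, e, f, g, h, i, j}); every edge is covered by a bag; and for each vertex v the set of bags containing v is connected in the bag tree. The decomposition is therefore valid. The largest bag has 3 vertices, so the width is 2.

Yes; width 2.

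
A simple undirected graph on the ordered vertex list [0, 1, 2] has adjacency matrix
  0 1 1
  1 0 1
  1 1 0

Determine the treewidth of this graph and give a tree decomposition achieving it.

With just one bag of size 3, the width is 3 − 1 = 2, so tw(G) ≤ 2. For the lower bound, the 3 vertices {0, 1, 2} are pairwise adjacent, and any tree decomposition puts a clique entirely inside one bag — forcing width ≥ 2. Hence tw(G) = 2 exactly.

Treewidth 2.
Bags: B1 = {0, 1, 2}
Tree: (single bag)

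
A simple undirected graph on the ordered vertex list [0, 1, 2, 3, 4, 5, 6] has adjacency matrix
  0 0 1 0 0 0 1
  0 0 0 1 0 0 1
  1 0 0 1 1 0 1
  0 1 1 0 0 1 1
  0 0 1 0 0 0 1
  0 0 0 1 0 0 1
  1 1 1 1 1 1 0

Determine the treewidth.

2

A width-2 tree decomposition is:
Bags: B1 = {2, 4, 6}  B2 = {2, 3, 6}  B3 = {1, 3, 6}  B4 = {0, 2, 6}  B5 = {3, 5, 6}
Tree: B1–B2, B2–B3, B1–B4, B3–B5
Each bag holds 3 vertices, so the decomposition has width 2, which upper-bounds the treewidth. On the other hand G contains the 3-clique {1, 3, 6}. A clique must lie in a single bag of any decomposition, so no decomposition can have width below 2. Combining the bounds, tw(G) = 2.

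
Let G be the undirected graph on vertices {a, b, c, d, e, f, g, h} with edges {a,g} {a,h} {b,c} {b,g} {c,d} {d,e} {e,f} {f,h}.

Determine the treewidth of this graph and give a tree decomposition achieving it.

The largest bag has 3 vertices, giving width 2; this decomposition certifies tw(G) ≤ 2. The edges a–g–b–c–d–e–f–h–a form a cycle, so G is not a tree and its treewidth is at least 2. Therefore the treewidth is 2.

Treewidth 2.
One optimal decomposition is:
Bags: B1 = {a, b, g}  B2 = {a, b, c}  B3 = {a, c, d}  B4 = {a, d, e}  B5 = {a, e, f}  B6 = {a, f, h}
Tree: B1–B2, B2–B3, B3–B4, B4–B5, B5–B6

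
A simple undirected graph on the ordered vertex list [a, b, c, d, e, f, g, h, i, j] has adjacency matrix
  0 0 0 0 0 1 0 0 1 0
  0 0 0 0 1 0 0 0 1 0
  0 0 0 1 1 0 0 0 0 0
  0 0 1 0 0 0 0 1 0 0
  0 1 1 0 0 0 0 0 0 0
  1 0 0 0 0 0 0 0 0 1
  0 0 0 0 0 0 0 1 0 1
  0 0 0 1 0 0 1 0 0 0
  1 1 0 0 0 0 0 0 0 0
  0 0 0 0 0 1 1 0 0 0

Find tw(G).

A width-2 tree decomposition is:
Bags: B1 = {a, f, i}  B2 = {f, i, j}  B3 = {g, i, j}  B4 = {g, h, i}  B5 = {d, h, i}  B6 = {c, d, i}  B7 = {c, e, i}  B8 = {b, e, i}
Tree: B1–B2, B2–B3, B3–B4, B4–B5, B5–B6, B6–B7, B7–B8
The largest bag has 3 vertices, giving width 2; this decomposition certifies tw(G) ≤ 2. The edges i–a–f–j–g–h–d–c–e–b–i form a cycle, so G is not a tree and its treewidth is at least 2. Therefore the treewidth is 2.

2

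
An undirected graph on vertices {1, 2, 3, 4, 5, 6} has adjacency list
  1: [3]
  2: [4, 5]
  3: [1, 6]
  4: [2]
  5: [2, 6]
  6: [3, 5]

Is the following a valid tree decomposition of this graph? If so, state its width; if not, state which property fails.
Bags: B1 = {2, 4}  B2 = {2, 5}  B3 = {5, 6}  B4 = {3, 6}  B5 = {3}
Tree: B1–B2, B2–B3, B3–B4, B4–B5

A tree decomposition must satisfy three properties: every vertex lies in some bag; for every edge, both endpoints lie together in some bag; and for every vertex, the bags containing it form a connected subtree. Here vertex 1 appears in no bag, so the decomposition is invalid.

No — vertex 1 appears in no bag.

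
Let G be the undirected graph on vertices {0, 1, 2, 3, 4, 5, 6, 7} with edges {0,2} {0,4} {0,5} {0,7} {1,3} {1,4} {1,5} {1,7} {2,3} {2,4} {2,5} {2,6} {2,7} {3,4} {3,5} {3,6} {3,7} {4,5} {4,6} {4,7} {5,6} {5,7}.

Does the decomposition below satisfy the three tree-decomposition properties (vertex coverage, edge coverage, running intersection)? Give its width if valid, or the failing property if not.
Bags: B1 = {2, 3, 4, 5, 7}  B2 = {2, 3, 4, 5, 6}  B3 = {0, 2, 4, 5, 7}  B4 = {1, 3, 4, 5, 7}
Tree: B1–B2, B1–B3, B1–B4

Yes; width 4.

Every vertex of G appears in some bag (union = {0, 1, 2, 3, 4, 5, 6, 7}); every edge is covered by a bag; and for each vertex v the set of bags containing v is connected in the bag tree. The decomposition is therefore valid. The largest bag has 5 vertices, so the width is 4.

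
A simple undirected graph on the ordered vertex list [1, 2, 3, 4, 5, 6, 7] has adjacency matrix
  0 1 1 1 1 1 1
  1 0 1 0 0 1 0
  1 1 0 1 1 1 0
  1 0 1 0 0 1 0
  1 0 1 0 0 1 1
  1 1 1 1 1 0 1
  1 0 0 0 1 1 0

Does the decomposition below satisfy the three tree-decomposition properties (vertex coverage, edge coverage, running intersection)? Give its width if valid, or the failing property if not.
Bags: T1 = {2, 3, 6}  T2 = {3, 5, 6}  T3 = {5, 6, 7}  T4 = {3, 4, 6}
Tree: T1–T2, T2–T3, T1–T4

A tree decomposition must satisfy three properties: every vertex lies in some bag; for every edge, both endpoints lie together in some bag; and for every vertex, the bags containing it form a connected subtree. Here vertex 1 appears in no bag, so the decomposition is invalid.

No — vertex 1 appears in no bag.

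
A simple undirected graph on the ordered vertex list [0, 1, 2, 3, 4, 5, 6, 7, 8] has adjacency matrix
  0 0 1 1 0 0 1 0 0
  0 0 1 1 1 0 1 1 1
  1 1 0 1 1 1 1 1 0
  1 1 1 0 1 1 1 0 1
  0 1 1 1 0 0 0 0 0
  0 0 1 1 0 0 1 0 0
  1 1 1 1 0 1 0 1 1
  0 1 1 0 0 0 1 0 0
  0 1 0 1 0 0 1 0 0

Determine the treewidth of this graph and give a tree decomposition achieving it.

Treewidth 3.
One optimal decomposition is:
Bags: B1 = {0, 2, 3, 6}  B2 = {2, 3, 5, 6}  B3 = {1, 2, 3, 6}  B4 = {1, 2, 3, 4}  B5 = {1, 3, 6, 8}  B6 = {1, 2, 6, 7}
Tree: B1–B2, B2–B3, B3–B4, B3–B5, B3–B6

Every bag has size at most 4, so the width is 4 − 1 = 3 and tw(G) ≤ 3. For the lower bound, the 4 vertices {1, 3, 6, 8} are pairwise adjacent, and any tree decomposition puts a clique entirely inside one bag — forcing width ≥ 3. Combining the bounds, tw(G) = 3.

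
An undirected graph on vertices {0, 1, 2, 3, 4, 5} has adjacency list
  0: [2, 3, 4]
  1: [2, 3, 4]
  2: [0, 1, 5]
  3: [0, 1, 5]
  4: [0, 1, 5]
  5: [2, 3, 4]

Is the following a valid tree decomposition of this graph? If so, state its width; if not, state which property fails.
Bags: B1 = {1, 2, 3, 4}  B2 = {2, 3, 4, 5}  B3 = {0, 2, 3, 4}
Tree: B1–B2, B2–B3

Yes; width 3.

Vertex coverage: the bags together contain {0, 1, 2, 3, 4, 5}, the full vertex set. Edge coverage: each edge of G has both endpoints in at least one bag. Running intersection: for every vertex, the bags containing it form a connected subtree. All three properties hold, so this is a valid tree decomposition of width max|bag| − 1 = 3, and hence tw(G) ≤ 3.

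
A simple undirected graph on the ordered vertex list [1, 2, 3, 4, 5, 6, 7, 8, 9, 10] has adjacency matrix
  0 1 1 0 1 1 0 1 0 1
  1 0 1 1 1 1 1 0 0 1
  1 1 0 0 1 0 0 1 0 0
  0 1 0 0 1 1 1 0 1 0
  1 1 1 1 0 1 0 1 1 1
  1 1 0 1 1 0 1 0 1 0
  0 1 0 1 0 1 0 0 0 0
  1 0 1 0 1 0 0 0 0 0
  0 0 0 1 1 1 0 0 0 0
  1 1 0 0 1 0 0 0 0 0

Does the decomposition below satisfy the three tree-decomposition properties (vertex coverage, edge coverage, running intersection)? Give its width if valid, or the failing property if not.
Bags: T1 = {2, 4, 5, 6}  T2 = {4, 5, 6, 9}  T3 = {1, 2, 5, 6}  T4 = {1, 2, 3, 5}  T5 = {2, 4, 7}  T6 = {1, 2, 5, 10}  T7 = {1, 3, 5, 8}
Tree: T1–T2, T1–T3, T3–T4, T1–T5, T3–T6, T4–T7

No — edge (6,7) lies in no bag.

A tree decomposition must satisfy three properties: every vertex lies in some bag; for every edge, both endpoints lie together in some bag; and for every vertex, the bags containing it form a connected subtree. Here edge (6,7) lies in no bag, so the decomposition is invalid.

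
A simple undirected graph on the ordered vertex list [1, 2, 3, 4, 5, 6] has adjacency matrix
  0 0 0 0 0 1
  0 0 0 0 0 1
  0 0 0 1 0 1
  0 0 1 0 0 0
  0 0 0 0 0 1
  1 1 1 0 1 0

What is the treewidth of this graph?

1

A width-1 tree decomposition is:
Bags: B1 = {3, 6}  B2 = {5, 6}  B3 = {3, 4}  B4 = {2, 6}  B5 = {1, 6}
Tree: B1–B2, B1–B3, B1–B4, B2–B5
The largest bag has 2 vertices, giving width 1; this decomposition certifies tw(G) ≤ 1. G has an edge, so its treewidth is at least 1. Therefore the treewidth is 1.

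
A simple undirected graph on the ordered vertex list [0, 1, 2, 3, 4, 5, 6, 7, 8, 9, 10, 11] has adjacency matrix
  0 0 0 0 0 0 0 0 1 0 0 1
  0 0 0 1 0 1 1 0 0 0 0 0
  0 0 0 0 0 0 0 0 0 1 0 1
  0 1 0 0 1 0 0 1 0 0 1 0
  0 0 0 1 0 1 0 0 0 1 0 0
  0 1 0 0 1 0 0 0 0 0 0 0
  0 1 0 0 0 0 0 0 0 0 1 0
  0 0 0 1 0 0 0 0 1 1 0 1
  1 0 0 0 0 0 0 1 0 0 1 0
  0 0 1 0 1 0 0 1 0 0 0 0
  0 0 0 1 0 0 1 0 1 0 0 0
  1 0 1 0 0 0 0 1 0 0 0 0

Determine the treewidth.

A width-3 tree decomposition is:
Bags: B1 = {0, 2, 8, 11}  B2 = {2, 7, 8, 11}  B3 = {2, 7, 8, 9}  B4 = {7, 8, 9, 10}  B5 = {3, 7, 9, 10}  B6 = {3, 4, 9, 10}  B7 = {3, 4, 6, 10}  B8 = {1, 3, 4, 6}  B9 = {1, 4, 5, 6}
Tree: B1–B2, B2–B3, B3–B4, B4–B5, B5–B6, B6–B7, B7–B8, B8–B9
Each bag holds 4 vertices, so the decomposition has width 3, which upper-bounds the treewidth. For the lower bound: the 4 vertex sets {0,2,11}, {8}, {7}, {3,4,9,10} are disjoint, each induces a connected subgraph, and every pair is joined by at least one edge of G. Contracting each set to a single vertex therefore yields K_{4} as a minor, and since treewidth is minor-monotone, tw(G) ≥ tw(K_{4}) = 3. Combining the bounds, tw(G) = 3.

3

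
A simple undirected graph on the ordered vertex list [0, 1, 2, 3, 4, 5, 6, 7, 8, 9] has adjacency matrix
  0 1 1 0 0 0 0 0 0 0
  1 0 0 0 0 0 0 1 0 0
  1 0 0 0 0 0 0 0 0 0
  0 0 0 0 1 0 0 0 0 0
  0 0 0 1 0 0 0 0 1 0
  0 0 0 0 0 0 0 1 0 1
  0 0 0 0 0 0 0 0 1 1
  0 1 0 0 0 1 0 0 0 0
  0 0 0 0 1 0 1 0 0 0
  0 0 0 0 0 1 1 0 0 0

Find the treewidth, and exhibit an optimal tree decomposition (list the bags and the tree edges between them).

Each bag holds 2 vertices, so the decomposition has width 1, which upper-bounds the treewidth. Since G has at least one edge (e.g. 2–0), it is not an edgeless graph, so tw(G) ≥ 1. Combining the bounds, tw(G) = 1.

Treewidth 1.
One such decomposition:
Bags: B1 = {0, 2}  B2 = {0, 1}  B3 = {1, 7}  B4 = {5, 7}  B5 = {5, 9}  B6 = {6, 9}  B7 = {6, 8}  B8 = {4, 8}  B9 = {3, 4}
Tree: B1–B2, B2–B3, B3–B4, B4–B5, B5–B6, B6–B7, B7–B8, B8–B9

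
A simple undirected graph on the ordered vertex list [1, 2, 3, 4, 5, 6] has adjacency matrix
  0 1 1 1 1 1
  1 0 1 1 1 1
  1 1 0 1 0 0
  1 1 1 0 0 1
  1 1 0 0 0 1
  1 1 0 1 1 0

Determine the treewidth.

3

A width-3 tree decomposition is:
Bags: B1 = {1, 2, 4, 6}  B2 = {1, 2, 5, 6}  B3 = {1, 2, 3, 4}
Tree: B1–B2, B1–B3
The largest bag has 4 vertices, giving width 3; this decomposition certifies tw(G) ≤ 3. For the lower bound, the 4 vertices {1, 2, 3, 4} are pairwise adjacent, and any tree decomposition puts a clique entirely inside one bag — forcing width ≥ 3. Therefore the treewidth is 3.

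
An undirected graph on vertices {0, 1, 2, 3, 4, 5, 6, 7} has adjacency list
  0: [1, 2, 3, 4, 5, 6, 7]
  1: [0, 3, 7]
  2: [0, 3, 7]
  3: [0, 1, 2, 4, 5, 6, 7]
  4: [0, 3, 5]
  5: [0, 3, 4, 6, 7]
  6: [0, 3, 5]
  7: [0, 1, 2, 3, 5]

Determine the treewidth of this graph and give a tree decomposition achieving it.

Each bag holds 4 vertices, so the decomposition has width 3, which upper-bounds the treewidth. On the other hand G contains the 4-clique {0, 1, 3, 7}. A clique must lie in a single bag of any decomposition, so no decomposition can have width below 3. Therefore the treewidth is 3.

Treewidth 3.
Bags: B1 = {0, 3, 5, 7}  B2 = {0, 3, 4, 5}  B3 = {0, 1, 3, 7}  B4 = {0, 3, 5, 6}  B5 = {0, 2, 3, 7}
Tree: B1–B2, B1–B3, B1–B4, B3–B5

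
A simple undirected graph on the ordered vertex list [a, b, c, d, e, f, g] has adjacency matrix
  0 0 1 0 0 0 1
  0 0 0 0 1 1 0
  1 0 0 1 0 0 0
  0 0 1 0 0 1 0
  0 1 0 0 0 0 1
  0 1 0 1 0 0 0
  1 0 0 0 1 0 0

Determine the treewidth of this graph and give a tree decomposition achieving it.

Treewidth 2.
One such decomposition:
Bags: B1 = {b, e, f}  B2 = {e, f, g}  B3 = {a, f, g}  B4 = {a, c, f}  B5 = {c, d, f}
Tree: B1–B2, B2–B3, B3–B4, B4–B5

The largest bag has 3 vertices, giving width 2; this decomposition certifies tw(G) ≤ 2. For the lower bound, G contains the cycle f–b–e–g–a–c–d–f, so G is not a forest; only forests have treewidth ≤ 1, hence tw(G) ≥ 2. The upper and lower bounds meet at 2, so that is the treewidth.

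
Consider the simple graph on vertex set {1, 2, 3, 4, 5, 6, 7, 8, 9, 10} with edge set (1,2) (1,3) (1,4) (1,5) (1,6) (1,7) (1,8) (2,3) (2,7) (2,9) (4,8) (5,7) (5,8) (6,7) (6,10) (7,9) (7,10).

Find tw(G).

2

A width-2 tree decomposition is:
Bags: B1 = {1, 2, 7}  B2 = {1, 5, 7}  B3 = {2, 7, 9}  B4 = {1, 6, 7}  B5 = {1, 5, 8}  B6 = {1, 2, 3}  B7 = {6, 7, 10}  B8 = {1, 4, 8}
Tree: B1–B2, B1–B3, B1–B4, B2–B5, B1–B6, B4–B7, B5–B8
The largest bag has 3 vertices, giving width 2; this decomposition certifies tw(G) ≤ 2. For the lower bound, the 3 vertices {1, 4, 8} are pairwise adjacent, and any tree decomposition puts a clique entirely inside one bag — forcing width ≥ 2. Hence tw(G) = 2 exactly.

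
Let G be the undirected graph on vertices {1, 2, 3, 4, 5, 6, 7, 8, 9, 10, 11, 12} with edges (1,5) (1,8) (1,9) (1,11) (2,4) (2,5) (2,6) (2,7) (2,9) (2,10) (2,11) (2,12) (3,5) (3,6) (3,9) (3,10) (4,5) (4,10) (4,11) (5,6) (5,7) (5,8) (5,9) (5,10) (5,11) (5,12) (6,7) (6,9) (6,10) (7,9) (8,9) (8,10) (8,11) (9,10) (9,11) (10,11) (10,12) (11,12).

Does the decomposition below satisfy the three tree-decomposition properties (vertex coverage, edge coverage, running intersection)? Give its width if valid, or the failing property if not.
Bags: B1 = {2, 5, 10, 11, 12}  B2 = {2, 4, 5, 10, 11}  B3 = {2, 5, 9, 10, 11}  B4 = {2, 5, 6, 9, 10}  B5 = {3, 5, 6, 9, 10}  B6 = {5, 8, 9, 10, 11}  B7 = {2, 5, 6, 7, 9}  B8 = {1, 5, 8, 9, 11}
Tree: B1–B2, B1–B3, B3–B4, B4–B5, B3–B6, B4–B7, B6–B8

Checking the three conditions: (i) the bags cover all of {1, 2, 3, 4, 5, 6, 7, 8, 9, 10, 11, 12}; (ii) for each edge, some bag contains both endpoints; (iii) the bags containing any fixed vertex form a subtree. All hold, so the decomposition is valid with width 5 − 1 = 4.

Yes; width 4.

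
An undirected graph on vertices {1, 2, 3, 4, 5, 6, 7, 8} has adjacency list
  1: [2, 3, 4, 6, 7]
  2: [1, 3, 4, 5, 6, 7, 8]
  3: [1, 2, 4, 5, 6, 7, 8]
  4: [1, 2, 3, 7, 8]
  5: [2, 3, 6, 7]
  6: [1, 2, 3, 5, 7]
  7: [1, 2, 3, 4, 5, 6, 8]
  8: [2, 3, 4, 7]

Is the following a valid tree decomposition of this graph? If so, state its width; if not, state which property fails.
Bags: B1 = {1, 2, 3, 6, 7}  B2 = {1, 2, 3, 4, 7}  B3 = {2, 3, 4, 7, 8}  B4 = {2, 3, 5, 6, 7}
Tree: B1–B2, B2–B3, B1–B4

Every vertex of G appears in some bag (union = {1, 2, 3, 4, 5, 6, 7, 8}); every edge is covered by a bag; and for each vertex v the set of bags containing v is connected in the bag tree. The decomposition is therefore valid. The largest bag has 5 vertices, so the width is 4.

Yes; width 4.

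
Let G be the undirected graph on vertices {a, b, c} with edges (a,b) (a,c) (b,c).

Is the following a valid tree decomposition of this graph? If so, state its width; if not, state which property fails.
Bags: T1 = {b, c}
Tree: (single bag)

No — vertex a appears in no bag.

A tree decomposition must satisfy three properties: every vertex lies in some bag; for every edge, both endpoints lie together in some bag; and for every vertex, the bags containing it form a connected subtree. Here vertex a appears in no bag, so the decomposition is invalid.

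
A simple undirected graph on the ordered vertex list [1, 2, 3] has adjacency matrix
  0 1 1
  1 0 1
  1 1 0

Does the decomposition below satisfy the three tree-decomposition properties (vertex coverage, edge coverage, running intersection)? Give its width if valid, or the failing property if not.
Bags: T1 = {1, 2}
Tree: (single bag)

No — vertex 3 appears in no bag.

A tree decomposition must satisfy three properties: every vertex lies in some bag; for every edge, both endpoints lie together in some bag; and for every vertex, the bags containing it form a connected subtree. Here vertex 3 appears in no bag, so the decomposition is invalid.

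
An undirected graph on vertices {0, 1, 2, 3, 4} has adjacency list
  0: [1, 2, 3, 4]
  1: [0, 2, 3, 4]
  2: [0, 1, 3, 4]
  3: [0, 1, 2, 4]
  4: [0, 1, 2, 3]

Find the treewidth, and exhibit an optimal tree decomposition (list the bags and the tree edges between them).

Treewidth 4.
One optimal decomposition is:
Bags: B1 = {0, 1, 2, 3, 4}
Tree: (single bag)

A single bag containing all 5 vertices is trivially a valid decomposition of width 4. For the lower bound, the 5 vertices {0, 1, 2, 3, 4} are pairwise adjacent, and any tree decomposition puts a clique entirely inside one bag — forcing width ≥ 4. Combining the bounds, tw(G) = 4.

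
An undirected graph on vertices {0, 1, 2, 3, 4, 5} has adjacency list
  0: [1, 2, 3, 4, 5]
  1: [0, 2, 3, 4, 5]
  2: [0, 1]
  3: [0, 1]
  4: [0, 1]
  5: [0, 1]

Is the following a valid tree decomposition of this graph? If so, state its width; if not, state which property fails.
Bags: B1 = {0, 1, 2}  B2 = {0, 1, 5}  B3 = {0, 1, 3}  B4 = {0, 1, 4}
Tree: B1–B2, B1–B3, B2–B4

Yes; width 2.

Vertex coverage: the bags together contain {0, 1, 2, 3, 4, 5}, the full vertex set. Edge coverage: each edge of G has both endpoints in at least one bag. Running intersection: for every vertex, the bags containing it form a connected subtree. All three properties hold, so this is a valid tree decomposition of width max|bag| − 1 = 2, and hence tw(G) ≤ 2.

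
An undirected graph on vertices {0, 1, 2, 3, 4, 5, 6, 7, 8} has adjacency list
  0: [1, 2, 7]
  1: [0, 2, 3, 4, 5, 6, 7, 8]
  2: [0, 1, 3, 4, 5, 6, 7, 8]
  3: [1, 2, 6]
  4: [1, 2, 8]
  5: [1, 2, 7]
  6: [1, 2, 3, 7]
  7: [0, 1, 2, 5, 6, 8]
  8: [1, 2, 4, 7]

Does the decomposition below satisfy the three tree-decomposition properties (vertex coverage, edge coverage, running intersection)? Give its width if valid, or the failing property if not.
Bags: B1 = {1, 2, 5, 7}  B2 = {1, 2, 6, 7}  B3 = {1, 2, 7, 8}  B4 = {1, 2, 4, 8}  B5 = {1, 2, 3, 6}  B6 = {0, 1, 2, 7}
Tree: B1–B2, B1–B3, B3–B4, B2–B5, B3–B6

Every vertex of G appears in some bag (union = {0, 1, 2, 3, 4, 5, 6, 7, 8}); every edge is covered by a bag; and for each vertex v the set of bags containing v is connected in the bag tree. The decomposition is therefore valid. The largest bag has 4 vertices, so the width is 3.

Yes; width 3.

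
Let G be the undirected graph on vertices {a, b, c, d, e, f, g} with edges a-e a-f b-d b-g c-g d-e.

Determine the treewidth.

1

A width-1 tree decomposition is:
Bags: B1 = {c, g}  B2 = {b, g}  B3 = {b, d}  B4 = {d, e}  B5 = {a, e}  B6 = {a, f}
Tree: B1–B2, B2–B3, B3–B4, B4–B5, B5–B6
The largest bag has 2 vertices, giving width 1; this decomposition certifies tw(G) ≤ 1. Since G has at least one edge (e.g. c–g), it is not an edgeless graph, so tw(G) ≥ 1. Combining the bounds, tw(G) = 1.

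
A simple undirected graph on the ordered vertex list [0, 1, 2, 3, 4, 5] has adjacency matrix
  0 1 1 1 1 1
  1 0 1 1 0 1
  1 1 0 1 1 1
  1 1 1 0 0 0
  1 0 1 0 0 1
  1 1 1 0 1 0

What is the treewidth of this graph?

3

A width-3 tree decomposition is:
Bags: B1 = {0, 1, 2, 5}  B2 = {0, 2, 4, 5}  B3 = {0, 1, 2, 3}
Tree: B1–B2, B1–B3
Each bag holds 4 vertices, so the decomposition has width 3, which upper-bounds the treewidth. For the lower bound, the 4 vertices {0, 1, 2, 3} are pairwise adjacent, and any tree decomposition puts a clique entirely inside one bag — forcing width ≥ 3. Hence tw(G) = 3 exactly.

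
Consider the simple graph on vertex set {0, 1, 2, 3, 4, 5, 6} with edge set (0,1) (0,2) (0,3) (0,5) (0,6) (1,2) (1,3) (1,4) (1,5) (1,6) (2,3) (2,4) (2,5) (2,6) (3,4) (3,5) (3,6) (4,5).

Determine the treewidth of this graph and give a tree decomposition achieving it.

Each bag holds 5 vertices, so the decomposition has width 4, which upper-bounds the treewidth. For the lower bound, the 5 vertices {0, 1, 2, 3, 5} are pairwise adjacent, and any tree decomposition puts a clique entirely inside one bag — forcing width ≥ 4. Hence tw(G) = 4 exactly.

Treewidth 4.
One optimal decomposition is:
Bags: B1 = {1, 2, 3, 4, 5}  B2 = {0, 1, 2, 3, 5}  B3 = {0, 1, 2, 3, 6}
Tree: B1–B2, B2–B3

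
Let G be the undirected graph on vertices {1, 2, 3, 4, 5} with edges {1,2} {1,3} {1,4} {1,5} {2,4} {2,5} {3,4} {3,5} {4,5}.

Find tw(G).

A width-3 tree decomposition is:
Bags: B1 = {1, 2, 4, 5}  B2 = {1, 3, 4, 5}
Tree: B1–B2
The largest bag has 4 vertices, giving width 3; this decomposition certifies tw(G) ≤ 3. Conversely, {1, 2, 4, 5} is a clique of size 4, and the vertices of any clique must share a bag in every tree decomposition; so some bag has ≥ 4 vertices and tw(G) ≥ 3. Combining the bounds, tw(G) = 3.

3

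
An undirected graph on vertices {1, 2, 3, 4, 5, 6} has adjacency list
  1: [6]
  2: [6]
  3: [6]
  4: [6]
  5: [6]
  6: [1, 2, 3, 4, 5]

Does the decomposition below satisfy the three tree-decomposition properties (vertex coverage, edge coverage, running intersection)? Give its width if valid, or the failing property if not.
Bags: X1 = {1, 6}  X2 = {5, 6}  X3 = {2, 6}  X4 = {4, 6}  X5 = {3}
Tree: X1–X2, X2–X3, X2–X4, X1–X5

A tree decomposition must satisfy three properties: every vertex lies in some bag; for every edge, both endpoints lie together in some bag; and for every vertex, the bags containing it form a connected subtree. Here edge (6,3) lies in no bag, so the decomposition is invalid.

No — edge (6,3) lies in no bag.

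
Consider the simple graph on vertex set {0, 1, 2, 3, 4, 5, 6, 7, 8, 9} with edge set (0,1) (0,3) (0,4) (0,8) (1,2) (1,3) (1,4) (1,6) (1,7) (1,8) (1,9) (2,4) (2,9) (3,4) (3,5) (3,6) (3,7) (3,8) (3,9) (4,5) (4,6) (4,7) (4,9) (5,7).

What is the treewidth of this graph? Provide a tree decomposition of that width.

The largest bag has 4 vertices, giving width 3; this decomposition certifies tw(G) ≤ 3. On the other hand G contains the 4-clique {1, 2, 4, 9}. A clique must lie in a single bag of any decomposition, so no decomposition can have width below 3. Combining the bounds, tw(G) = 3.

Treewidth 3.
One such decomposition:
Bags: B1 = {0, 1, 3, 4}  B2 = {1, 3, 4, 9}  B3 = {1, 3, 4, 7}  B4 = {3, 4, 5, 7}  B5 = {0, 1, 3, 8}  B6 = {1, 3, 4, 6}  B7 = {1, 2, 4, 9}
Tree: B1–B2, B2–B3, B3–B4, B1–B5, B1–B6, B2–B7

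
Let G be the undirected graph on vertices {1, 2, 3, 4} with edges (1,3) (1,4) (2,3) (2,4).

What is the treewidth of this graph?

A width-2 tree decomposition is:
Bags: B1 = {2, 3, 4}  B2 = {1, 3, 4}
Tree: B1–B2
The largest bag has 3 vertices, giving width 2; this decomposition certifies tw(G) ≤ 2. Since 4–2–3–1–4 is a cycle in G, G is not acyclic. Forests are exactly the graphs of treewidth ≤ 1, so tw(G) ≥ 2. Hence tw(G) = 2 exactly.

2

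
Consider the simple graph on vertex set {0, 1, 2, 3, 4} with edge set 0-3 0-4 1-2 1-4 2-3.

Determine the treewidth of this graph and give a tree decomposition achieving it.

The largest bag has 3 vertices, giving width 2; this decomposition certifies tw(G) ≤ 2. The edges 4–1–2–3–0–4 form a cycle, so G is not a tree and its treewidth is at least 2. Combining the bounds, tw(G) = 2.

Treewidth 2.
Bags: B1 = {1, 2, 4}  B2 = {2, 3, 4}  B3 = {0, 3, 4}
Tree: B1–B2, B2–B3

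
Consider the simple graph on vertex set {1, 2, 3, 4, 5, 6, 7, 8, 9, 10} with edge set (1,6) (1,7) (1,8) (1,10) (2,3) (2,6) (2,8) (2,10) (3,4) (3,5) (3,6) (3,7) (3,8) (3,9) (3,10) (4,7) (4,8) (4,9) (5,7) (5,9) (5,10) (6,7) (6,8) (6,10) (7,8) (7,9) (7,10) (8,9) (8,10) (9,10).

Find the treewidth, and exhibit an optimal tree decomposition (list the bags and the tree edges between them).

The largest bag has 5 vertices, giving width 4; this decomposition certifies tw(G) ≤ 4. Conversely, {1, 6, 7, 8, 10} is a clique of size 5, and the vertices of any clique must share a bag in every tree decomposition; so some bag has ≥ 5 vertices and tw(G) ≥ 4. Combining the bounds, tw(G) = 4.

Treewidth 4.
Bags: B1 = {3, 6, 7, 8, 10}  B2 = {3, 7, 8, 9, 10}  B3 = {2, 3, 6, 8, 10}  B4 = {3, 4, 7, 8, 9}  B5 = {3, 5, 7, 9, 10}  B6 = {1, 6, 7, 8, 10}
Tree: B1–B2, B1–B3, B2–B4, B2–B5, B1–B6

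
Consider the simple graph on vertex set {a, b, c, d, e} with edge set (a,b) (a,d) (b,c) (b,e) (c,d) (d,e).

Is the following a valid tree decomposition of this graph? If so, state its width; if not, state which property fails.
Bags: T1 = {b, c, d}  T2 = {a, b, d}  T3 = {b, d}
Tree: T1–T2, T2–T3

No — vertex e appears in no bag.

A tree decomposition must satisfy three properties: every vertex lies in some bag; for every edge, both endpoints lie together in some bag; and for every vertex, the bags containing it form a connected subtree. Here vertex e appears in no bag, so the decomposition is invalid.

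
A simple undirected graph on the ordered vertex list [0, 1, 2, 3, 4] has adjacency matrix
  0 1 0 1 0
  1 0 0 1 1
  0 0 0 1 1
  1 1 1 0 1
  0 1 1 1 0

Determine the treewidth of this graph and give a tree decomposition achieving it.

Treewidth 2.
One optimal decomposition is:
Bags: B1 = {2, 3, 4}  B2 = {1, 3, 4}  B3 = {0, 1, 3}
Tree: B1–B2, B2–B3

Every bag has size at most 3, so the width is 3 − 1 = 2 and tw(G) ≤ 2. Conversely, {0, 1, 3} is a clique of size 3, and the vertices of any clique must share a bag in every tree decomposition; so some bag has ≥ 3 vertices and tw(G) ≥ 2. Combining the bounds, tw(G) = 2.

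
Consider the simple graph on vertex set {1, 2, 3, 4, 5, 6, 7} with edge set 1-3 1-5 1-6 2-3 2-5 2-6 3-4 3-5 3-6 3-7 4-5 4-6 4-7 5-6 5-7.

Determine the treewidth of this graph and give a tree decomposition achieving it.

Treewidth 3.
One optimal decomposition is:
Bags: B1 = {1, 3, 5, 6}  B2 = {3, 4, 5, 6}  B3 = {3, 4, 5, 7}  B4 = {2, 3, 5, 6}
Tree: B1–B2, B2–B3, B1–B4

Every bag has size at most 4, so the width is 4 − 1 = 3 and tw(G) ≤ 3. Conversely, {1, 3, 5, 6} is a clique of size 4, and the vertices of any clique must share a bag in every tree decomposition; so some bag has ≥ 4 vertices and tw(G) ≥ 3. Combining the bounds, tw(G) = 3.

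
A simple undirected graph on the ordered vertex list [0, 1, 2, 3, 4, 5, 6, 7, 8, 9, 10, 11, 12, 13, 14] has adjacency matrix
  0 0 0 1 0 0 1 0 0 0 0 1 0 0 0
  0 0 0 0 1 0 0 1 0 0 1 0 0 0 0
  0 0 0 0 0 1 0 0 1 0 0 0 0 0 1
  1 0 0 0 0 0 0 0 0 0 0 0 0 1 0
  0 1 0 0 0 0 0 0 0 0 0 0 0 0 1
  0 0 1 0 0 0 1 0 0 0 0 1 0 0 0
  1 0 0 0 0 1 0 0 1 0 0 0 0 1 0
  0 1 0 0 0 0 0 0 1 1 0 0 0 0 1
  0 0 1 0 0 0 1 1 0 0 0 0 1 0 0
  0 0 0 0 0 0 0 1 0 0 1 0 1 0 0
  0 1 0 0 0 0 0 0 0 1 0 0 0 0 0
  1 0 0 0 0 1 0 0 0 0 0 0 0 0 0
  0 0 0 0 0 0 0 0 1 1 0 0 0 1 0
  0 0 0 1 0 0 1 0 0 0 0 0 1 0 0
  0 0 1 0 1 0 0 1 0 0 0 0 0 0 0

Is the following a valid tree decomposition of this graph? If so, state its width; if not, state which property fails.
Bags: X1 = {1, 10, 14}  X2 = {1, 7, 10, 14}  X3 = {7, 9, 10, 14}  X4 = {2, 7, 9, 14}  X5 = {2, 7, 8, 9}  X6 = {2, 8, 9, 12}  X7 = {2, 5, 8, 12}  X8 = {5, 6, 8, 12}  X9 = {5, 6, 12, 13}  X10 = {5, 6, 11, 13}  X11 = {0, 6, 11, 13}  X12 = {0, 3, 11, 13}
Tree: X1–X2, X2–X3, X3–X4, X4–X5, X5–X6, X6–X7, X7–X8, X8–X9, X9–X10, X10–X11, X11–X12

No — vertex 4 appears in no bag.

A tree decomposition must satisfy three properties: every vertex lies in some bag; for every edge, both endpoints lie together in some bag; and for every vertex, the bags containing it form a connected subtree. Here vertex 4 appears in no bag, so the decomposition is invalid.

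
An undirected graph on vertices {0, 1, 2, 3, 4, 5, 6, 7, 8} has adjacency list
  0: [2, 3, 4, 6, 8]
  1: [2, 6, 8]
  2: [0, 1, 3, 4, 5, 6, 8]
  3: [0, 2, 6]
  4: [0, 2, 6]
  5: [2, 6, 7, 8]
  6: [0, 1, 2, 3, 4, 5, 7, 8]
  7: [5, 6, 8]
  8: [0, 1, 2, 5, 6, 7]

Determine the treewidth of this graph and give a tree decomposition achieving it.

Every bag has size at most 4, so the width is 4 − 1 = 3 and tw(G) ≤ 3. For the lower bound, the 4 vertices {0, 2, 6, 8} are pairwise adjacent, and any tree decomposition puts a clique entirely inside one bag — forcing width ≥ 3. The upper and lower bounds meet at 3, so that is the treewidth.

Treewidth 3.
One such decomposition:
Bags: B1 = {5, 6, 7, 8}  B2 = {2, 5, 6, 8}  B3 = {0, 2, 6, 8}  B4 = {0, 2, 3, 6}  B5 = {1, 2, 6, 8}  B6 = {0, 2, 4, 6}
Tree: B1–B2, B2–B3, B3–B4, B3–B5, B4–B6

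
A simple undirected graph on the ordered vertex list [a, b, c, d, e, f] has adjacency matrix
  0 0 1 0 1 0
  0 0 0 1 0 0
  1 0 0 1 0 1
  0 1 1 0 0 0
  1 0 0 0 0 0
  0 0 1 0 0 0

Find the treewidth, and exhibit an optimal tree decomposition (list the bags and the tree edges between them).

Treewidth 1.
Bags: B1 = {c, d}  B2 = {b, d}  B3 = {c, f}  B4 = {a, c}  B5 = {a, e}
Tree: B1–B2, B1–B3, B1–B4, B4–B5

The largest bag has 2 vertices, giving width 1; this decomposition certifies tw(G) ≤ 1. Any graph with an edge has treewidth ≥ 1, and G has the edge d–c. Therefore the treewidth is 1.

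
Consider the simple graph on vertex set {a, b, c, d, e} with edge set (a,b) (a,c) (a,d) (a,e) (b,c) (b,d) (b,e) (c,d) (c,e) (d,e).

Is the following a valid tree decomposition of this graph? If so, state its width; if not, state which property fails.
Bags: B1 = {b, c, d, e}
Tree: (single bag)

A tree decomposition must satisfy three properties: every vertex lies in some bag; for every edge, both endpoints lie together in some bag; and for every vertex, the bags containing it form a connected subtree. Here vertex a appears in no bag, so the decomposition is invalid.

No — vertex a appears in no bag.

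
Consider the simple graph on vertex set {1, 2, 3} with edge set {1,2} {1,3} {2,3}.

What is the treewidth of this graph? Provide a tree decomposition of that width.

Treewidth 2.
One such decomposition:
Bags: B1 = {1, 2, 3}
Tree: (single bag)

With just one bag of size 3, the width is 3 − 1 = 2, so tw(G) ≤ 2. For the lower bound, the 3 vertices {1, 2, 3} are pairwise adjacent, and any tree decomposition puts a clique entirely inside one bag — forcing width ≥ 2. The upper and lower bounds meet at 2, so that is the treewidth.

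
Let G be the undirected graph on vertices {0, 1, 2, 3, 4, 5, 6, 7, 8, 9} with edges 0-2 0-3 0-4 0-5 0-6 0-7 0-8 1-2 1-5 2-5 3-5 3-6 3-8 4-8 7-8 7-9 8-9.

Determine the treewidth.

2

A width-2 tree decomposition is:
Bags: B1 = {0, 3, 6}  B2 = {0, 3, 8}  B3 = {0, 7, 8}  B4 = {7, 8, 9}  B5 = {0, 3, 5}  B6 = {0, 2, 5}  B7 = {0, 4, 8}  B8 = {1, 2, 5}
Tree: B1–B2, B2–B3, B3–B4, B2–B5, B5–B6, B3–B7, B6–B8
Every bag has size at most 3, so the width is 3 − 1 = 2 and tw(G) ≤ 2. Conversely, {0, 2, 5} is a clique of size 3, and the vertices of any clique must share a bag in every tree decomposition; so some bag has ≥ 3 vertices and tw(G) ≥ 2. Combining the bounds, tw(G) = 2.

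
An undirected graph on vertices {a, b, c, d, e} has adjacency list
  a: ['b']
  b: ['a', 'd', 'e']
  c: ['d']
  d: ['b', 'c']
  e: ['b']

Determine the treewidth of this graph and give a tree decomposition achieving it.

Treewidth 1.
One optimal decomposition is:
Bags: B1 = {b, d}  B2 = {a, b}  B3 = {c, d}  B4 = {b, e}
Tree: B1–B2, B1–B3, B2–B4

Every bag has size at most 2, so the width is 2 − 1 = 1 and tw(G) ≤ 1. Since G has at least one edge (e.g. b–d), it is not an edgeless graph, so tw(G) ≥ 1. Hence tw(G) = 1 exactly.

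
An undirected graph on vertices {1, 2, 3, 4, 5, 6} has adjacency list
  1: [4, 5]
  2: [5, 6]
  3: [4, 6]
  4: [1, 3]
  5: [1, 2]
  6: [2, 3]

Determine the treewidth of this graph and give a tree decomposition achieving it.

The largest bag has 3 vertices, giving width 2; this decomposition certifies tw(G) ≤ 2. The edges 5–1–4–3–6–2–5 form a cycle, so G is not a tree and its treewidth is at least 2. The upper and lower bounds meet at 2, so that is the treewidth.

Treewidth 2.
One optimal decomposition is:
Bags: B1 = {1, 4, 5}  B2 = {3, 4, 5}  B3 = {3, 5, 6}  B4 = {2, 5, 6}
Tree: B1–B2, B2–B3, B3–B4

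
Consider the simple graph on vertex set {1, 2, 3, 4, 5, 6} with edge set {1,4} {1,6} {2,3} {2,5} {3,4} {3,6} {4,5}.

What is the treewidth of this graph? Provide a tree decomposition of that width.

Each bag holds 3 vertices, so the decomposition has width 2, which upper-bounds the treewidth. For the lower bound, G contains the cycle 5–2–3–4–5, so G is not a forest; only forests have treewidth ≤ 1, hence tw(G) ≥ 2. Hence tw(G) = 2 exactly.

Treewidth 2.
One such decomposition:
Bags: B1 = {2, 4, 5}  B2 = {2, 3, 4}  B3 = {1, 3, 4}  B4 = {1, 3, 6}
Tree: B1–B2, B2–B3, B3–B4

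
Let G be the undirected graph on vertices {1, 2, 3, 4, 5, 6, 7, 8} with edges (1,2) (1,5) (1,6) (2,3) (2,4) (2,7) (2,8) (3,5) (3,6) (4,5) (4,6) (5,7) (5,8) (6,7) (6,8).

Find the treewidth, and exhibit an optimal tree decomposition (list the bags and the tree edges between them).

Each bag holds 4 vertices, so the decomposition has width 3, which upper-bounds the treewidth. For the lower bound: the 4 vertex sets {2,8}, {5,7}, {6}, {3} are disjoint, each induces a connected subgraph, and every pair is joined by at least one edge of G. Contracting each set to a single vertex therefore yields K_{4} as a minor, and since treewidth is minor-monotone, tw(G) ≥ tw(K_{4}) = 3. Combining the bounds, tw(G) = 3.

Treewidth 3.
Bags: B1 = {2, 5, 6, 8}  B2 = {2, 5, 6, 7}  B3 = {2, 3, 5, 6}  B4 = {1, 2, 5, 6}  B5 = {2, 4, 5, 6}
Tree: B1–B2, B2–B3, B3–B4, B4–B5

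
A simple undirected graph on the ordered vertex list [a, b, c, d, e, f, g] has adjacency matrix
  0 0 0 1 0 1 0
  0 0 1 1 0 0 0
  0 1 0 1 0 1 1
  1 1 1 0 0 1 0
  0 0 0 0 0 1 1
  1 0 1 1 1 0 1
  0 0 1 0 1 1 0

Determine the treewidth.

A width-2 tree decomposition is:
Bags: B1 = {e, f, g}  B2 = {c, f, g}  B3 = {c, d, f}  B4 = {b, c, d}  B5 = {a, d, f}
Tree: B1–B2, B2–B3, B3–B4, B3–B5
Every bag has size at most 3, so the width is 3 − 1 = 2 and tw(G) ≤ 2. For the lower bound, the 3 vertices {c, d, f} are pairwise adjacent, and any tree decomposition puts a clique entirely inside one bag — forcing width ≥ 2. Hence tw(G) = 2 exactly.

2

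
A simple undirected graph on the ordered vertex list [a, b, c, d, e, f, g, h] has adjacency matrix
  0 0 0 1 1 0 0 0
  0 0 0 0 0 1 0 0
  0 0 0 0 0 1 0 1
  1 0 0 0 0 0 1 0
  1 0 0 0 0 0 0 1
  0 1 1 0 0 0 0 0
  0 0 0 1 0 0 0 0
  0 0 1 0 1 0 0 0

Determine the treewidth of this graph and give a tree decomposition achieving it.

Each bag holds 2 vertices, so the decomposition has width 1, which upper-bounds the treewidth. Any graph with an edge has treewidth ≥ 1, and G has the edge b–f. Combining the bounds, tw(G) = 1.

Treewidth 1.
One optimal decomposition is:
Bags: B1 = {b, f}  B2 = {c, f}  B3 = {c, h}  B4 = {e, h}  B5 = {a, e}  B6 = {a, d}  B7 = {d, g}
Tree: B1–B2, B2–B3, B3–B4, B4–B5, B5–B6, B6–B7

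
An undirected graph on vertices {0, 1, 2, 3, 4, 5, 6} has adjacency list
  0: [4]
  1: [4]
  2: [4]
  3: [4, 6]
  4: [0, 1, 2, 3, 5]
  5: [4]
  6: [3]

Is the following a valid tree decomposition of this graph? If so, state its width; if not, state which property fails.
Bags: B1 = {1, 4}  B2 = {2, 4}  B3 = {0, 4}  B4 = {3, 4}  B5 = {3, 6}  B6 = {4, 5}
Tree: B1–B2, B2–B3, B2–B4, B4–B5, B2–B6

Checking the three conditions: (i) the bags cover all of {0, 1, 2, 3, 4, 5, 6}; (ii) for each edge, some bag contains both endpoints; (iii) the bags containing any fixed vertex form a subtree. All hold, so the decomposition is valid with width 2 − 1 = 1.

Yes; width 1.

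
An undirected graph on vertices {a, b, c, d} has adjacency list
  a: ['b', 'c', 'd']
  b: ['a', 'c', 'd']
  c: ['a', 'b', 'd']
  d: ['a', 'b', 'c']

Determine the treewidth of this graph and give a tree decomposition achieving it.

Treewidth 3.
One such decomposition:
Bags: B1 = {a, b, c, d}
Tree: (single bag)

With just one bag of size 4, the width is 4 − 1 = 3, so tw(G) ≤ 3. For the lower bound, the 4 vertices {a, b, c, d} are pairwise adjacent, and any tree decomposition puts a clique entirely inside one bag — forcing width ≥ 3. Hence tw(G) = 3 exactly.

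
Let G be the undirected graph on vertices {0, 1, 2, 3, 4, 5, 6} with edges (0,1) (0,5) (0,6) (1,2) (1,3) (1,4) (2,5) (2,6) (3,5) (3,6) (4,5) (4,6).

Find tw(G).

A width-3 tree decomposition is:
Bags: B1 = {1, 3, 5, 6}  B2 = {1, 2, 5, 6}  B3 = {0, 1, 5, 6}  B4 = {1, 4, 5, 6}
Tree: B1–B2, B2–B3, B3–B4
The largest bag has 4 vertices, giving width 3; this decomposition certifies tw(G) ≤ 3. For the lower bound: the 4 vertex sets {3,5}, {1,2}, {6}, {0} are disjoint, each induces a connected subgraph, and every pair is joined by at least one edge of G. Contracting each set to a single vertex therefore yields K_{4} as a minor, and since treewidth is minor-monotone, tw(G) ≥ tw(K_{4}) = 3. Combining the bounds, tw(G) = 3.

3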